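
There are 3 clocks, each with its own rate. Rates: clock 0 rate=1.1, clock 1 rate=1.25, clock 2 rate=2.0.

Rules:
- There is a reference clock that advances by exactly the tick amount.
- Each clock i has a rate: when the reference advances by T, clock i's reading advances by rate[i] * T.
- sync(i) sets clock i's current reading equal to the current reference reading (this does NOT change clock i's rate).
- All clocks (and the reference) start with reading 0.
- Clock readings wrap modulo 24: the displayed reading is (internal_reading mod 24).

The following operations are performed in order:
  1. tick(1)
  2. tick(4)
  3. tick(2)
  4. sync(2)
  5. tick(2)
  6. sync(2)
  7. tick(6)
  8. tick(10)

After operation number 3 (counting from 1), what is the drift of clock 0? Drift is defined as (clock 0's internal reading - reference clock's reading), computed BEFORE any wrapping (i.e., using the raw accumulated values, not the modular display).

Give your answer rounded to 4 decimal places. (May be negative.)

Answer: 0.7000

Derivation:
After op 1 tick(1): ref=1.0000 raw=[1.1000 1.2500 2.0000]
After op 2 tick(4): ref=5.0000 raw=[5.5000 6.2500 10.0000]
After op 3 tick(2): ref=7.0000 raw=[7.7000 8.7500 14.0000]
Drift of clock 0 after op 3: 7.7000 - 7.0000 = 0.7000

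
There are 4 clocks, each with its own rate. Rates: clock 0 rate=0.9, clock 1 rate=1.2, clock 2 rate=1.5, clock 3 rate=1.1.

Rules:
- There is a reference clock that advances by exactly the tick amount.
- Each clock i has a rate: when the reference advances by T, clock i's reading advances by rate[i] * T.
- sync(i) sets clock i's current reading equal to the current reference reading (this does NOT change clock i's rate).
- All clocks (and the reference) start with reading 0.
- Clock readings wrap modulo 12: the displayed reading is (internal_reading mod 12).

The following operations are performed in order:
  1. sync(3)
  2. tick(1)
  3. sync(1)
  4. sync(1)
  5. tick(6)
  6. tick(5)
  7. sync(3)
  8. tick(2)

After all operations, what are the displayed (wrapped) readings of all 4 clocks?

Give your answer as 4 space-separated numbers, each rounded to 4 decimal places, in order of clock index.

Answer: 0.6000 4.6000 9.0000 2.2000

Derivation:
After op 1 sync(3): ref=0.0000 raw=[0.0000 0.0000 0.0000 0.0000]
After op 2 tick(1): ref=1.0000 raw=[0.9000 1.2000 1.5000 1.1000]
After op 3 sync(1): ref=1.0000 raw=[0.9000 1.0000 1.5000 1.1000]
After op 4 sync(1): ref=1.0000 raw=[0.9000 1.0000 1.5000 1.1000]
After op 5 tick(6): ref=7.0000 raw=[6.3000 8.2000 10.5000 7.7000]
After op 6 tick(5): ref=12.0000 raw=[10.8000 14.2000 18.0000 13.2000]
After op 7 sync(3): ref=12.0000 raw=[10.8000 14.2000 18.0000 12.0000]
After op 8 tick(2): ref=14.0000 raw=[12.6000 16.6000 21.0000 14.2000]
Wrap final raw readings (mod 12): 12.6000 mod 12 = 0.6000; 16.6000 mod 12 = 4.6000; 21.0000 mod 12 = 9.0000; 14.2000 mod 12 = 2.2000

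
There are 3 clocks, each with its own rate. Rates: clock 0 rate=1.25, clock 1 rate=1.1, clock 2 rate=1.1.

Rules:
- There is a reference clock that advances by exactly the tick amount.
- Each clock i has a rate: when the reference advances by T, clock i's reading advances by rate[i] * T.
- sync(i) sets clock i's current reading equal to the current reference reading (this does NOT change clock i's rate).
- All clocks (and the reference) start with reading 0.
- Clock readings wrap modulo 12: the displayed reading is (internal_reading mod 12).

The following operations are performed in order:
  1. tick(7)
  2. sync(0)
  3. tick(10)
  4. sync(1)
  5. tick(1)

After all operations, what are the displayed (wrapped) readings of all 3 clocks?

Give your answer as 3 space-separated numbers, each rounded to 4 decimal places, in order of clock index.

After op 1 tick(7): ref=7.0000 raw=[8.7500 7.7000 7.7000]
After op 2 sync(0): ref=7.0000 raw=[7.0000 7.7000 7.7000]
After op 3 tick(10): ref=17.0000 raw=[19.5000 18.7000 18.7000]
After op 4 sync(1): ref=17.0000 raw=[19.5000 17.0000 18.7000]
After op 5 tick(1): ref=18.0000 raw=[20.7500 18.1000 19.8000]
Wrap final raw readings (mod 12): 20.7500 mod 12 = 8.7500; 18.1000 mod 12 = 6.1000; 19.8000 mod 12 = 7.8000

Answer: 8.7500 6.1000 7.8000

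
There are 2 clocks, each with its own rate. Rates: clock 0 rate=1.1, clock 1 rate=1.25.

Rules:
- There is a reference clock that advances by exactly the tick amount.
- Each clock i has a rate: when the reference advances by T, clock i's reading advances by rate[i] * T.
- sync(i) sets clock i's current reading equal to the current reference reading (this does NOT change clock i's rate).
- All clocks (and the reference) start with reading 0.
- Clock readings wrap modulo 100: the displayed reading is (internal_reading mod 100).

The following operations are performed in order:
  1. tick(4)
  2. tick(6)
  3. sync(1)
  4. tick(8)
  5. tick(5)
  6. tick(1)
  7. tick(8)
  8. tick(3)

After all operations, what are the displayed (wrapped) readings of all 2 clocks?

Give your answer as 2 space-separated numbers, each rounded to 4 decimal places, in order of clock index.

Answer: 38.5000 41.2500

Derivation:
After op 1 tick(4): ref=4.0000 raw=[4.4000 5.0000]
After op 2 tick(6): ref=10.0000 raw=[11.0000 12.5000]
After op 3 sync(1): ref=10.0000 raw=[11.0000 10.0000]
After op 4 tick(8): ref=18.0000 raw=[19.8000 20.0000]
After op 5 tick(5): ref=23.0000 raw=[25.3000 26.2500]
After op 6 tick(1): ref=24.0000 raw=[26.4000 27.5000]
After op 7 tick(8): ref=32.0000 raw=[35.2000 37.5000]
After op 8 tick(3): ref=35.0000 raw=[38.5000 41.2500]
Wrap final raw readings (mod 100): 38.5000 mod 100 = 38.5000; 41.2500 mod 100 = 41.2500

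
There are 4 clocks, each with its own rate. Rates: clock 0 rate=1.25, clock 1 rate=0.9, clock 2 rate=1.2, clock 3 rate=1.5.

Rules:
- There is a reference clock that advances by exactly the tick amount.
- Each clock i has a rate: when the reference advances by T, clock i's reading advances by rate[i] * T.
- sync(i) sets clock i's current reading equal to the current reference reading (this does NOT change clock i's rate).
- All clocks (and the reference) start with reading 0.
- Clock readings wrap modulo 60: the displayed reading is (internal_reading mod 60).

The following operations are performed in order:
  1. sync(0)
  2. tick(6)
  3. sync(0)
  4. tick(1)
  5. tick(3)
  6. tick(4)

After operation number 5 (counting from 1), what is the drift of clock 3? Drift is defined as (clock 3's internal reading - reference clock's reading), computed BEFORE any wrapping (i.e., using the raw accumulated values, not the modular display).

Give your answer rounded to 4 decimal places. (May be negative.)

Answer: 5.0000

Derivation:
After op 1 sync(0): ref=0.0000 raw=[0.0000 0.0000 0.0000 0.0000]
After op 2 tick(6): ref=6.0000 raw=[7.5000 5.4000 7.2000 9.0000]
After op 3 sync(0): ref=6.0000 raw=[6.0000 5.4000 7.2000 9.0000]
After op 4 tick(1): ref=7.0000 raw=[7.2500 6.3000 8.4000 10.5000]
After op 5 tick(3): ref=10.0000 raw=[11.0000 9.0000 12.0000 15.0000]
Drift of clock 3 after op 5: 15.0000 - 10.0000 = 5.0000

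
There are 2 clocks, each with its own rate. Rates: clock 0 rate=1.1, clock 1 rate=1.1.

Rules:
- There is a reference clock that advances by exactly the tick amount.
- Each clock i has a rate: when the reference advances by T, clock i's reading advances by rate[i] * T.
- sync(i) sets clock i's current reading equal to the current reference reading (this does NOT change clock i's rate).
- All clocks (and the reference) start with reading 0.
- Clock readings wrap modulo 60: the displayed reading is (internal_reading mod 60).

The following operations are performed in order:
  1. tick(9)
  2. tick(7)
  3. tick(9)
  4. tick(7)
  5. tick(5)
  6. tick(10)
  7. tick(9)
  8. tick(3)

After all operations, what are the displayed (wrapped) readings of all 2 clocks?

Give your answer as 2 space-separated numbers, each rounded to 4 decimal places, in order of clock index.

After op 1 tick(9): ref=9.0000 raw=[9.9000 9.9000]
After op 2 tick(7): ref=16.0000 raw=[17.6000 17.6000]
After op 3 tick(9): ref=25.0000 raw=[27.5000 27.5000]
After op 4 tick(7): ref=32.0000 raw=[35.2000 35.2000]
After op 5 tick(5): ref=37.0000 raw=[40.7000 40.7000]
After op 6 tick(10): ref=47.0000 raw=[51.7000 51.7000]
After op 7 tick(9): ref=56.0000 raw=[61.6000 61.6000]
After op 8 tick(3): ref=59.0000 raw=[64.9000 64.9000]
Wrap final raw readings (mod 60): 64.9000 mod 60 = 4.9000; 64.9000 mod 60 = 4.9000

Answer: 4.9000 4.9000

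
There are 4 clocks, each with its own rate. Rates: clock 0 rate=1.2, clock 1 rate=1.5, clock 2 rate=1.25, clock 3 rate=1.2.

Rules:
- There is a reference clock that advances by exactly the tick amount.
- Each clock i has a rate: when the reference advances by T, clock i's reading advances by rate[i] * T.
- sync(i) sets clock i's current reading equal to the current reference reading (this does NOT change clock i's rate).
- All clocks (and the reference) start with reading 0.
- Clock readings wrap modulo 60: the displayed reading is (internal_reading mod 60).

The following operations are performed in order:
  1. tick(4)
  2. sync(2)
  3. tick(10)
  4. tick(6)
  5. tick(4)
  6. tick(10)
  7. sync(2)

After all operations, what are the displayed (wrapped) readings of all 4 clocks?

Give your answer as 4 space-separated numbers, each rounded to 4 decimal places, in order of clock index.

After op 1 tick(4): ref=4.0000 raw=[4.8000 6.0000 5.0000 4.8000]
After op 2 sync(2): ref=4.0000 raw=[4.8000 6.0000 4.0000 4.8000]
After op 3 tick(10): ref=14.0000 raw=[16.8000 21.0000 16.5000 16.8000]
After op 4 tick(6): ref=20.0000 raw=[24.0000 30.0000 24.0000 24.0000]
After op 5 tick(4): ref=24.0000 raw=[28.8000 36.0000 29.0000 28.8000]
After op 6 tick(10): ref=34.0000 raw=[40.8000 51.0000 41.5000 40.8000]
After op 7 sync(2): ref=34.0000 raw=[40.8000 51.0000 34.0000 40.8000]
Wrap final raw readings (mod 60): 40.8000 mod 60 = 40.8000; 51.0000 mod 60 = 51.0000; 34.0000 mod 60 = 34.0000; 40.8000 mod 60 = 40.8000

Answer: 40.8000 51.0000 34.0000 40.8000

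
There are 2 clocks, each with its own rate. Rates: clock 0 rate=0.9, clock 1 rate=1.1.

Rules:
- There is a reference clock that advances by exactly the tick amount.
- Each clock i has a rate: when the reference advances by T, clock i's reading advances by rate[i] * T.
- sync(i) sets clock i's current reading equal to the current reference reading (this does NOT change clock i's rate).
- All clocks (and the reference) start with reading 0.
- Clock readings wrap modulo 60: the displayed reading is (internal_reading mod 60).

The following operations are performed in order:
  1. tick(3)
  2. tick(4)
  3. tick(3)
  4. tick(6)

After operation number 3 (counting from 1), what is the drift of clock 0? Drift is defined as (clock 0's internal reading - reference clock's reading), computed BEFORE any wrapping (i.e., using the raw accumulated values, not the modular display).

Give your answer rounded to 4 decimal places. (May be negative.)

After op 1 tick(3): ref=3.0000 raw=[2.7000 3.3000]
After op 2 tick(4): ref=7.0000 raw=[6.3000 7.7000]
After op 3 tick(3): ref=10.0000 raw=[9.0000 11.0000]
Drift of clock 0 after op 3: 9.0000 - 10.0000 = -1.0000

Answer: -1.0000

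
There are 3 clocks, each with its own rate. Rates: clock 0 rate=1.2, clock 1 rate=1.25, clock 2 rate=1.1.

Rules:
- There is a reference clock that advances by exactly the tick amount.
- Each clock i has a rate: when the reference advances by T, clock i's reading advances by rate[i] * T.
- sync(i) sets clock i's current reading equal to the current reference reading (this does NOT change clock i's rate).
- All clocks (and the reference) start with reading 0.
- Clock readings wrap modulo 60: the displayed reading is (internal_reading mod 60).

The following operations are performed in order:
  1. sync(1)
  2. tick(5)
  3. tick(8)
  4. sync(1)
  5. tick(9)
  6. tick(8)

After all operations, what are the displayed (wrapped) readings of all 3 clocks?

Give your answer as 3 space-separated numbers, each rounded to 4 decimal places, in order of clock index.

After op 1 sync(1): ref=0.0000 raw=[0.0000 0.0000 0.0000]
After op 2 tick(5): ref=5.0000 raw=[6.0000 6.2500 5.5000]
After op 3 tick(8): ref=13.0000 raw=[15.6000 16.2500 14.3000]
After op 4 sync(1): ref=13.0000 raw=[15.6000 13.0000 14.3000]
After op 5 tick(9): ref=22.0000 raw=[26.4000 24.2500 24.2000]
After op 6 tick(8): ref=30.0000 raw=[36.0000 34.2500 33.0000]
Wrap final raw readings (mod 60): 36.0000 mod 60 = 36.0000; 34.2500 mod 60 = 34.2500; 33.0000 mod 60 = 33.0000

Answer: 36.0000 34.2500 33.0000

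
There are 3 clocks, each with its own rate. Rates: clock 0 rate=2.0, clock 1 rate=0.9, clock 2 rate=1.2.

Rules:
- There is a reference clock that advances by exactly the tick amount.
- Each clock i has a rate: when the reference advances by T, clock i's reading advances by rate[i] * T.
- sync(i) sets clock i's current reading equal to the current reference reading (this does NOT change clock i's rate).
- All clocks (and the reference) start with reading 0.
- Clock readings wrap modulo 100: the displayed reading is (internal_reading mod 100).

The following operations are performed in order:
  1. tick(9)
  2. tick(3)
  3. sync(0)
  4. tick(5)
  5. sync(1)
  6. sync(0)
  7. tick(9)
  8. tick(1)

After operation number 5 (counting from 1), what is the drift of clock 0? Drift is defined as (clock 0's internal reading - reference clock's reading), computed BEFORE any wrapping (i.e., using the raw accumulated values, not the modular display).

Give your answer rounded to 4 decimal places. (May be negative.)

Answer: 5.0000

Derivation:
After op 1 tick(9): ref=9.0000 raw=[18.0000 8.1000 10.8000]
After op 2 tick(3): ref=12.0000 raw=[24.0000 10.8000 14.4000]
After op 3 sync(0): ref=12.0000 raw=[12.0000 10.8000 14.4000]
After op 4 tick(5): ref=17.0000 raw=[22.0000 15.3000 20.4000]
After op 5 sync(1): ref=17.0000 raw=[22.0000 17.0000 20.4000]
Drift of clock 0 after op 5: 22.0000 - 17.0000 = 5.0000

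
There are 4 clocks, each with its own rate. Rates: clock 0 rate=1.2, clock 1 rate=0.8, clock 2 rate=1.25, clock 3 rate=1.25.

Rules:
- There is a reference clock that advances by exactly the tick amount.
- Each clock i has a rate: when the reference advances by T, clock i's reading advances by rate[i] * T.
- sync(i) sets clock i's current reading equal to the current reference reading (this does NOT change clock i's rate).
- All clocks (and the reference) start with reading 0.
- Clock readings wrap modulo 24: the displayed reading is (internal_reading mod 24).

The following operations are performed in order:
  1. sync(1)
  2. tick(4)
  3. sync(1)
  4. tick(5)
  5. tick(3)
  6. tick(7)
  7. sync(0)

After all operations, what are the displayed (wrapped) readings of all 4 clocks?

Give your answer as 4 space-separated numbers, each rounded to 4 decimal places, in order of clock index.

After op 1 sync(1): ref=0.0000 raw=[0.0000 0.0000 0.0000 0.0000]
After op 2 tick(4): ref=4.0000 raw=[4.8000 3.2000 5.0000 5.0000]
After op 3 sync(1): ref=4.0000 raw=[4.8000 4.0000 5.0000 5.0000]
After op 4 tick(5): ref=9.0000 raw=[10.8000 8.0000 11.2500 11.2500]
After op 5 tick(3): ref=12.0000 raw=[14.4000 10.4000 15.0000 15.0000]
After op 6 tick(7): ref=19.0000 raw=[22.8000 16.0000 23.7500 23.7500]
After op 7 sync(0): ref=19.0000 raw=[19.0000 16.0000 23.7500 23.7500]
Wrap final raw readings (mod 24): 19.0000 mod 24 = 19.0000; 16.0000 mod 24 = 16.0000; 23.7500 mod 24 = 23.7500; 23.7500 mod 24 = 23.7500

Answer: 19.0000 16.0000 23.7500 23.7500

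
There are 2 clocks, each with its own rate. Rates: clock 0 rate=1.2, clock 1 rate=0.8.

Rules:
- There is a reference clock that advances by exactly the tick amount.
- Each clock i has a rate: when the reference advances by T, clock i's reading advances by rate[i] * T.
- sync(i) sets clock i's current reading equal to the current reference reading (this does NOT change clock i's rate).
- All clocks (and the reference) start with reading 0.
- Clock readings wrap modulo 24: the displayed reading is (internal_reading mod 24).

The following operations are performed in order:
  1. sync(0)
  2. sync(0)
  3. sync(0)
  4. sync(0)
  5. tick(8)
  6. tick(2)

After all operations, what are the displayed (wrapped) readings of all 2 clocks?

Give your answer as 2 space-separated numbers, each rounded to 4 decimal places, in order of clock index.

After op 1 sync(0): ref=0.0000 raw=[0.0000 0.0000]
After op 2 sync(0): ref=0.0000 raw=[0.0000 0.0000]
After op 3 sync(0): ref=0.0000 raw=[0.0000 0.0000]
After op 4 sync(0): ref=0.0000 raw=[0.0000 0.0000]
After op 5 tick(8): ref=8.0000 raw=[9.6000 6.4000]
After op 6 tick(2): ref=10.0000 raw=[12.0000 8.0000]
Wrap final raw readings (mod 24): 12.0000 mod 24 = 12.0000; 8.0000 mod 24 = 8.0000

Answer: 12.0000 8.0000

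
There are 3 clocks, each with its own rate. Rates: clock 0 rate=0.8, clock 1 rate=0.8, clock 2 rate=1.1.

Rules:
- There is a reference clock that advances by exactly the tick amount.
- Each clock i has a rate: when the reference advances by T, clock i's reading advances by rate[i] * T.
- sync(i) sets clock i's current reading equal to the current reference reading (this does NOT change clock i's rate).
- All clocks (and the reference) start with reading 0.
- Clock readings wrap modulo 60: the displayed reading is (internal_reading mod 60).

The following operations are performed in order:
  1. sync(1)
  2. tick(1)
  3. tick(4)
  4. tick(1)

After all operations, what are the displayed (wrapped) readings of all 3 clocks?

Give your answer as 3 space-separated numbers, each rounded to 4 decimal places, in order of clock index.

After op 1 sync(1): ref=0.0000 raw=[0.0000 0.0000 0.0000]
After op 2 tick(1): ref=1.0000 raw=[0.8000 0.8000 1.1000]
After op 3 tick(4): ref=5.0000 raw=[4.0000 4.0000 5.5000]
After op 4 tick(1): ref=6.0000 raw=[4.8000 4.8000 6.6000]
Wrap final raw readings (mod 60): 4.8000 mod 60 = 4.8000; 4.8000 mod 60 = 4.8000; 6.6000 mod 60 = 6.6000

Answer: 4.8000 4.8000 6.6000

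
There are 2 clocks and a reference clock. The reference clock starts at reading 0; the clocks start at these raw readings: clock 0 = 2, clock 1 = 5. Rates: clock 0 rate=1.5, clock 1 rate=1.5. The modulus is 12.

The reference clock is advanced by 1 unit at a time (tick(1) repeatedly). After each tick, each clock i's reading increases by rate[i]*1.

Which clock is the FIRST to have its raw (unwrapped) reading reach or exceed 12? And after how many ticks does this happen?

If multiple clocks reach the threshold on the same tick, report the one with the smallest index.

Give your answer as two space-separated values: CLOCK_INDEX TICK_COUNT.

clock 0: start=2, rate=1.5, needs 12-2 = 10; ticks = ceil(10/1.5) = ceil(6.6667) = 7; reading at tick 7 = 2 + 1.5*7 = 12.5000
clock 1: start=5, rate=1.5, needs 12-5 = 7; ticks = ceil(7/1.5) = ceil(4.6667) = 5; reading at tick 5 = 5 + 1.5*5 = 12.5000
Minimum tick count = 5; winners = [1]; smallest index = 1

Answer: 1 5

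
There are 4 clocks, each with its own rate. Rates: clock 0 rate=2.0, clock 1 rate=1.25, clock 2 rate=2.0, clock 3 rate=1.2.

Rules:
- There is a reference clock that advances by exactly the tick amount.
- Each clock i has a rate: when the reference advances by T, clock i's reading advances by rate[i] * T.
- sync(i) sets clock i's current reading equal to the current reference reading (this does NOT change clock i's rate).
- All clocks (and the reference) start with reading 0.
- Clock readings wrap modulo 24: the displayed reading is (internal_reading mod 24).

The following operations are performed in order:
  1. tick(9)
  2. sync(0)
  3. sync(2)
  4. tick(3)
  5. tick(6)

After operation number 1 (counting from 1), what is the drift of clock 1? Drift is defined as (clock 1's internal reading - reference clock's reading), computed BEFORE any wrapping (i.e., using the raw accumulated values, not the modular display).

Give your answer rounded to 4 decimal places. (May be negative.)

After op 1 tick(9): ref=9.0000 raw=[18.0000 11.2500 18.0000 10.8000]
Drift of clock 1 after op 1: 11.2500 - 9.0000 = 2.2500

Answer: 2.2500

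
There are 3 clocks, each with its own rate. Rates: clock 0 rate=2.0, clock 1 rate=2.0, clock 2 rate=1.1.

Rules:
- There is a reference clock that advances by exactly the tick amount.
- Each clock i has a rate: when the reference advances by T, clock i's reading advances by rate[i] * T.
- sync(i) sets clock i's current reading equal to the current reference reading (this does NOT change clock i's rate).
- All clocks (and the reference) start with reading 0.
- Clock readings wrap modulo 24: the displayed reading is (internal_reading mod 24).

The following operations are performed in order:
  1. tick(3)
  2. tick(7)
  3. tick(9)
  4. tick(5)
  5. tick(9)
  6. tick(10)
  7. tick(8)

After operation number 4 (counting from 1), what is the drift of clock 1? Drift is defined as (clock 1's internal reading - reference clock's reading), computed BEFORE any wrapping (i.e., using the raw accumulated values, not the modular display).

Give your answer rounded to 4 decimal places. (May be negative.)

Answer: 24.0000

Derivation:
After op 1 tick(3): ref=3.0000 raw=[6.0000 6.0000 3.3000]
After op 2 tick(7): ref=10.0000 raw=[20.0000 20.0000 11.0000]
After op 3 tick(9): ref=19.0000 raw=[38.0000 38.0000 20.9000]
After op 4 tick(5): ref=24.0000 raw=[48.0000 48.0000 26.4000]
Drift of clock 1 after op 4: 48.0000 - 24.0000 = 24.0000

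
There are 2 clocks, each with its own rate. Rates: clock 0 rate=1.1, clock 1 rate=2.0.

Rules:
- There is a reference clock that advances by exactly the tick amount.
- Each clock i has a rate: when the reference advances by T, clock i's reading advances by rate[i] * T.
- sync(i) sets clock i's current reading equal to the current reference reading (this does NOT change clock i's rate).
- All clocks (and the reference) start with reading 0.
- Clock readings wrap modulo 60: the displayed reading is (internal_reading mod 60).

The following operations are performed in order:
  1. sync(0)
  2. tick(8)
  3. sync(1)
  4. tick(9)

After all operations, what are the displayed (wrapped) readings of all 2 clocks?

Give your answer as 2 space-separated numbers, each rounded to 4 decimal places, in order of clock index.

After op 1 sync(0): ref=0.0000 raw=[0.0000 0.0000]
After op 2 tick(8): ref=8.0000 raw=[8.8000 16.0000]
After op 3 sync(1): ref=8.0000 raw=[8.8000 8.0000]
After op 4 tick(9): ref=17.0000 raw=[18.7000 26.0000]
Wrap final raw readings (mod 60): 18.7000 mod 60 = 18.7000; 26.0000 mod 60 = 26.0000

Answer: 18.7000 26.0000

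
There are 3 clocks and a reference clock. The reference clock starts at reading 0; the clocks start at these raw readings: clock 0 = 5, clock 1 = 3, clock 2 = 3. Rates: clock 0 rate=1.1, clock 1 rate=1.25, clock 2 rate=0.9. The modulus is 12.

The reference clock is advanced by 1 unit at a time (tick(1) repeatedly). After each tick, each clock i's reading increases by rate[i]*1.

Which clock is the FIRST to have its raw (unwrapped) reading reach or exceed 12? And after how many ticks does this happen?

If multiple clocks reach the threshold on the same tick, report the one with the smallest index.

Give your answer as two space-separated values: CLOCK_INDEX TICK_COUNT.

clock 0: start=5, rate=1.1, needs 12-5 = 7; ticks = ceil(7/1.1) = ceil(6.3636) = 7; reading at tick 7 = 5 + 1.1*7 = 12.7000
clock 1: start=3, rate=1.25, needs 12-3 = 9; ticks = ceil(9/1.25) = ceil(7.2000) = 8; reading at tick 8 = 3 + 1.25*8 = 13.0000
clock 2: start=3, rate=0.9, needs 12-3 = 9; ticks = ceil(9/0.9) = ceil(10.0000) = 10; reading at tick 10 = 3 + 0.9*10 = 12.0000
Minimum tick count = 7; winners = [0]; smallest index = 0

Answer: 0 7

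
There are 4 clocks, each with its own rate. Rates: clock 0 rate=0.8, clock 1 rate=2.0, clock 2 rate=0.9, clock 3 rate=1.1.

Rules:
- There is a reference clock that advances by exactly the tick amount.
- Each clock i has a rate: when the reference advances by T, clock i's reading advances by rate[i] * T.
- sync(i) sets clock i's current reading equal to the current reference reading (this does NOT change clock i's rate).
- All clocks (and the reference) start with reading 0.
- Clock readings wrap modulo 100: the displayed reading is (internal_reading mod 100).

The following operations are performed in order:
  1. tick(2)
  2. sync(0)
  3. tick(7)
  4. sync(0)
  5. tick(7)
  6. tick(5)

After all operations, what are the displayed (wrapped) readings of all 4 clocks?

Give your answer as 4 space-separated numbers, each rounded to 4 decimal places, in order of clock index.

Answer: 18.6000 42.0000 18.9000 23.1000

Derivation:
After op 1 tick(2): ref=2.0000 raw=[1.6000 4.0000 1.8000 2.2000]
After op 2 sync(0): ref=2.0000 raw=[2.0000 4.0000 1.8000 2.2000]
After op 3 tick(7): ref=9.0000 raw=[7.6000 18.0000 8.1000 9.9000]
After op 4 sync(0): ref=9.0000 raw=[9.0000 18.0000 8.1000 9.9000]
After op 5 tick(7): ref=16.0000 raw=[14.6000 32.0000 14.4000 17.6000]
After op 6 tick(5): ref=21.0000 raw=[18.6000 42.0000 18.9000 23.1000]
Wrap final raw readings (mod 100): 18.6000 mod 100 = 18.6000; 42.0000 mod 100 = 42.0000; 18.9000 mod 100 = 18.9000; 23.1000 mod 100 = 23.1000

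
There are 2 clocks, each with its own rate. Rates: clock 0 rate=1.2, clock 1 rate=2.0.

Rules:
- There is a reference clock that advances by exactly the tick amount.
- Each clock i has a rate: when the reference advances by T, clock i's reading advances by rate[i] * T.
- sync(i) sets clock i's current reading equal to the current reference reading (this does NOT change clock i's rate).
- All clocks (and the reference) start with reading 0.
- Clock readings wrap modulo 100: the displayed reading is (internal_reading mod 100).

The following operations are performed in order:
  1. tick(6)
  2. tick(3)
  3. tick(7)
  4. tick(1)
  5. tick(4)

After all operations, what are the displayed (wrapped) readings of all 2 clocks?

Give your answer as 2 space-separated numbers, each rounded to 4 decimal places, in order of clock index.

After op 1 tick(6): ref=6.0000 raw=[7.2000 12.0000]
After op 2 tick(3): ref=9.0000 raw=[10.8000 18.0000]
After op 3 tick(7): ref=16.0000 raw=[19.2000 32.0000]
After op 4 tick(1): ref=17.0000 raw=[20.4000 34.0000]
After op 5 tick(4): ref=21.0000 raw=[25.2000 42.0000]
Wrap final raw readings (mod 100): 25.2000 mod 100 = 25.2000; 42.0000 mod 100 = 42.0000

Answer: 25.2000 42.0000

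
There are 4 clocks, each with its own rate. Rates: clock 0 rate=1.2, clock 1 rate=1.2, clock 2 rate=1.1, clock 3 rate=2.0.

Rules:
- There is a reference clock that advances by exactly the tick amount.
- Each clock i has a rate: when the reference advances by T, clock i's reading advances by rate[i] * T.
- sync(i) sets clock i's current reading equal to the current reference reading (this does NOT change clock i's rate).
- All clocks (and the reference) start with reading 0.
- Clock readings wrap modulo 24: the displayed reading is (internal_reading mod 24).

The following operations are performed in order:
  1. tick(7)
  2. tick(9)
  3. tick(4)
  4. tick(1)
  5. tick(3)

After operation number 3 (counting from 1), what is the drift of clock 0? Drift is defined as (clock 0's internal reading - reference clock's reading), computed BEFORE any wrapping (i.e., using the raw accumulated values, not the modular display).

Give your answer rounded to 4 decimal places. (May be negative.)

After op 1 tick(7): ref=7.0000 raw=[8.4000 8.4000 7.7000 14.0000]
After op 2 tick(9): ref=16.0000 raw=[19.2000 19.2000 17.6000 32.0000]
After op 3 tick(4): ref=20.0000 raw=[24.0000 24.0000 22.0000 40.0000]
Drift of clock 0 after op 3: 24.0000 - 20.0000 = 4.0000

Answer: 4.0000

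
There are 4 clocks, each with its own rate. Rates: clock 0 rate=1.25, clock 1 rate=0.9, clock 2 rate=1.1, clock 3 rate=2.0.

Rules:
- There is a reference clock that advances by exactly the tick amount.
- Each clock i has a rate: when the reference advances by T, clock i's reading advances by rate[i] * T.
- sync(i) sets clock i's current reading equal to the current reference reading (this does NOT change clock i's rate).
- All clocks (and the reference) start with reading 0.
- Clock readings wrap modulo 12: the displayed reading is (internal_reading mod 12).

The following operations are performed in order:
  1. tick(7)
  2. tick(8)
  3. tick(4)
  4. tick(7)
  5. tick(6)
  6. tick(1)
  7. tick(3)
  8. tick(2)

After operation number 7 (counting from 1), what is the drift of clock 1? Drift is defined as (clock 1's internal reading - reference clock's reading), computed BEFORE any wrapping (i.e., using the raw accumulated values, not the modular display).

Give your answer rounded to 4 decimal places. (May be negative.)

After op 1 tick(7): ref=7.0000 raw=[8.7500 6.3000 7.7000 14.0000]
After op 2 tick(8): ref=15.0000 raw=[18.7500 13.5000 16.5000 30.0000]
After op 3 tick(4): ref=19.0000 raw=[23.7500 17.1000 20.9000 38.0000]
After op 4 tick(7): ref=26.0000 raw=[32.5000 23.4000 28.6000 52.0000]
After op 5 tick(6): ref=32.0000 raw=[40.0000 28.8000 35.2000 64.0000]
After op 6 tick(1): ref=33.0000 raw=[41.2500 29.7000 36.3000 66.0000]
After op 7 tick(3): ref=36.0000 raw=[45.0000 32.4000 39.6000 72.0000]
Drift of clock 1 after op 7: 32.4000 - 36.0000 = -3.6000

Answer: -3.6000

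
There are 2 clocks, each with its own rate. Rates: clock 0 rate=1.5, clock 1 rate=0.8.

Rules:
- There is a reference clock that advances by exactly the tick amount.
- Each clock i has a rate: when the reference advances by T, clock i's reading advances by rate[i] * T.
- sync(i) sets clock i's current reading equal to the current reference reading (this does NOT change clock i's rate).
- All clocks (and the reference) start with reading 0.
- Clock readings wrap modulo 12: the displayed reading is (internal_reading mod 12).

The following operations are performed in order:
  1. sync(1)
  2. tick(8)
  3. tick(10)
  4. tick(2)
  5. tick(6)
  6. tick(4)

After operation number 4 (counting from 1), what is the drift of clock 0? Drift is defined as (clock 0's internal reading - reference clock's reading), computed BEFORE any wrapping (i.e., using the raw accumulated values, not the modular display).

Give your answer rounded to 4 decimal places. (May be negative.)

After op 1 sync(1): ref=0.0000 raw=[0.0000 0.0000]
After op 2 tick(8): ref=8.0000 raw=[12.0000 6.4000]
After op 3 tick(10): ref=18.0000 raw=[27.0000 14.4000]
After op 4 tick(2): ref=20.0000 raw=[30.0000 16.0000]
Drift of clock 0 after op 4: 30.0000 - 20.0000 = 10.0000

Answer: 10.0000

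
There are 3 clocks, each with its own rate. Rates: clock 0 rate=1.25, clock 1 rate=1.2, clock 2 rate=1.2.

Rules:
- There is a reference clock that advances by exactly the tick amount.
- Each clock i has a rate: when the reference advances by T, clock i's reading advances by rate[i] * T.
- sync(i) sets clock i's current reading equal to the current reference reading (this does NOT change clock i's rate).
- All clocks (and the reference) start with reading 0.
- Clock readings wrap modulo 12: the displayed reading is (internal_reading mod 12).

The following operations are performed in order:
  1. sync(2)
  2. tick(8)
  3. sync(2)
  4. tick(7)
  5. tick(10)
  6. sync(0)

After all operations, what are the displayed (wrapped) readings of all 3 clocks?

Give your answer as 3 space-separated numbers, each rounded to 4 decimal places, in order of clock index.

After op 1 sync(2): ref=0.0000 raw=[0.0000 0.0000 0.0000]
After op 2 tick(8): ref=8.0000 raw=[10.0000 9.6000 9.6000]
After op 3 sync(2): ref=8.0000 raw=[10.0000 9.6000 8.0000]
After op 4 tick(7): ref=15.0000 raw=[18.7500 18.0000 16.4000]
After op 5 tick(10): ref=25.0000 raw=[31.2500 30.0000 28.4000]
After op 6 sync(0): ref=25.0000 raw=[25.0000 30.0000 28.4000]
Wrap final raw readings (mod 12): 25.0000 mod 12 = 1.0000; 30.0000 mod 12 = 6.0000; 28.4000 mod 12 = 4.4000

Answer: 1.0000 6.0000 4.4000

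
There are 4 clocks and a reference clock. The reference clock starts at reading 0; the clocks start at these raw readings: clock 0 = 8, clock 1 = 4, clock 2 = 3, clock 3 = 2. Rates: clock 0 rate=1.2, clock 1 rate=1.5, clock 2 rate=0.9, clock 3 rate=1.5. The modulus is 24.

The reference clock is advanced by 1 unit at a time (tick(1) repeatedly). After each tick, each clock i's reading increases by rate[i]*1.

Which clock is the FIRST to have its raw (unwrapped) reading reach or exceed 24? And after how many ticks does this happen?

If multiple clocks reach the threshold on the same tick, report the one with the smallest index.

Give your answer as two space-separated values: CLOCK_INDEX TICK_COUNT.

clock 0: start=8, rate=1.2, needs 24-8 = 16; ticks = ceil(16/1.2) = ceil(13.3333) = 14; reading at tick 14 = 8 + 1.2*14 = 24.8000
clock 1: start=4, rate=1.5, needs 24-4 = 20; ticks = ceil(20/1.5) = ceil(13.3333) = 14; reading at tick 14 = 4 + 1.5*14 = 25.0000
clock 2: start=3, rate=0.9, needs 24-3 = 21; ticks = ceil(21/0.9) = ceil(23.3333) = 24; reading at tick 24 = 3 + 0.9*24 = 24.6000
clock 3: start=2, rate=1.5, needs 24-2 = 22; ticks = ceil(22/1.5) = ceil(14.6667) = 15; reading at tick 15 = 2 + 1.5*15 = 24.5000
Minimum tick count = 14; winners = [0, 1]; smallest index = 0

Answer: 0 14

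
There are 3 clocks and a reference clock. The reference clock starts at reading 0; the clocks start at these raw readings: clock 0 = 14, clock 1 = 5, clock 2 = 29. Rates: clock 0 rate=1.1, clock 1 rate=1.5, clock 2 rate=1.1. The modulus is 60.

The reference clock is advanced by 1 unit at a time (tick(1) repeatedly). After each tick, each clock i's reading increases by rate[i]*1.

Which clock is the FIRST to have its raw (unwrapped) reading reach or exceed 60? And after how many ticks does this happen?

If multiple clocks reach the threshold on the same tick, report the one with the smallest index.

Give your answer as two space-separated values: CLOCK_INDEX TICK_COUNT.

Answer: 2 29

Derivation:
clock 0: start=14, rate=1.1, needs 60-14 = 46; ticks = ceil(46/1.1) = ceil(41.8182) = 42; reading at tick 42 = 14 + 1.1*42 = 60.2000
clock 1: start=5, rate=1.5, needs 60-5 = 55; ticks = ceil(55/1.5) = ceil(36.6667) = 37; reading at tick 37 = 5 + 1.5*37 = 60.5000
clock 2: start=29, rate=1.1, needs 60-29 = 31; ticks = ceil(31/1.1) = ceil(28.1818) = 29; reading at tick 29 = 29 + 1.1*29 = 60.9000
Minimum tick count = 29; winners = [2]; smallest index = 2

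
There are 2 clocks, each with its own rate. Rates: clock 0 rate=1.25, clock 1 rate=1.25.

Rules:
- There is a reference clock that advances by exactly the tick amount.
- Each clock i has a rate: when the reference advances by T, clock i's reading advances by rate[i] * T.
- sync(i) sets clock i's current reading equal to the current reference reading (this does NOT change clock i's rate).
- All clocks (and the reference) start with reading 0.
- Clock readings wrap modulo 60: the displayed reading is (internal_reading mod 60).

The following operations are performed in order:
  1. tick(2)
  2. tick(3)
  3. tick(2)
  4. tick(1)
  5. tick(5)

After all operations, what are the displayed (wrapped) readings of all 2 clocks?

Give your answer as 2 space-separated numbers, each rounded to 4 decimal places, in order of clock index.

Answer: 16.2500 16.2500

Derivation:
After op 1 tick(2): ref=2.0000 raw=[2.5000 2.5000]
After op 2 tick(3): ref=5.0000 raw=[6.2500 6.2500]
After op 3 tick(2): ref=7.0000 raw=[8.7500 8.7500]
After op 4 tick(1): ref=8.0000 raw=[10.0000 10.0000]
After op 5 tick(5): ref=13.0000 raw=[16.2500 16.2500]
Wrap final raw readings (mod 60): 16.2500 mod 60 = 16.2500; 16.2500 mod 60 = 16.2500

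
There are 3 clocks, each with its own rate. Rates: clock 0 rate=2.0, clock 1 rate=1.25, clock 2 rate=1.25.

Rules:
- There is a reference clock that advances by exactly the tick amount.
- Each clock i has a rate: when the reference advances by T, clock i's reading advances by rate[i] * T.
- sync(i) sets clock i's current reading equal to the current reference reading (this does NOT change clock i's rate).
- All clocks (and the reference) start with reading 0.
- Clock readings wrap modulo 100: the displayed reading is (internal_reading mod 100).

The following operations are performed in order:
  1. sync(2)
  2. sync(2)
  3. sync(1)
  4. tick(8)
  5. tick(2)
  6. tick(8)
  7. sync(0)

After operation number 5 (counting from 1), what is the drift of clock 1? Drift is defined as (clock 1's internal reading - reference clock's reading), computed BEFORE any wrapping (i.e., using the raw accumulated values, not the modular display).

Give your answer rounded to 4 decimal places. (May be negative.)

After op 1 sync(2): ref=0.0000 raw=[0.0000 0.0000 0.0000]
After op 2 sync(2): ref=0.0000 raw=[0.0000 0.0000 0.0000]
After op 3 sync(1): ref=0.0000 raw=[0.0000 0.0000 0.0000]
After op 4 tick(8): ref=8.0000 raw=[16.0000 10.0000 10.0000]
After op 5 tick(2): ref=10.0000 raw=[20.0000 12.5000 12.5000]
Drift of clock 1 after op 5: 12.5000 - 10.0000 = 2.5000

Answer: 2.5000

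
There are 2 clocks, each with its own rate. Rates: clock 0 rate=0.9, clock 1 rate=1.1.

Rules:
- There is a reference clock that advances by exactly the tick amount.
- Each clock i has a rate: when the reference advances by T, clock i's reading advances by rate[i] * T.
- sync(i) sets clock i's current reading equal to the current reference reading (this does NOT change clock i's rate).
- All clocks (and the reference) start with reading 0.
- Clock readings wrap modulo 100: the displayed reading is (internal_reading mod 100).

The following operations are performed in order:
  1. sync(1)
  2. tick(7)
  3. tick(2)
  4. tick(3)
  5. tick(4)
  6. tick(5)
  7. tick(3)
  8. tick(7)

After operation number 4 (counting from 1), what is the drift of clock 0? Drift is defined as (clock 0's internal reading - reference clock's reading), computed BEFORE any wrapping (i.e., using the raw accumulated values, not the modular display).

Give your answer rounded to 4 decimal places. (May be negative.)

After op 1 sync(1): ref=0.0000 raw=[0.0000 0.0000]
After op 2 tick(7): ref=7.0000 raw=[6.3000 7.7000]
After op 3 tick(2): ref=9.0000 raw=[8.1000 9.9000]
After op 4 tick(3): ref=12.0000 raw=[10.8000 13.2000]
Drift of clock 0 after op 4: 10.8000 - 12.0000 = -1.2000

Answer: -1.2000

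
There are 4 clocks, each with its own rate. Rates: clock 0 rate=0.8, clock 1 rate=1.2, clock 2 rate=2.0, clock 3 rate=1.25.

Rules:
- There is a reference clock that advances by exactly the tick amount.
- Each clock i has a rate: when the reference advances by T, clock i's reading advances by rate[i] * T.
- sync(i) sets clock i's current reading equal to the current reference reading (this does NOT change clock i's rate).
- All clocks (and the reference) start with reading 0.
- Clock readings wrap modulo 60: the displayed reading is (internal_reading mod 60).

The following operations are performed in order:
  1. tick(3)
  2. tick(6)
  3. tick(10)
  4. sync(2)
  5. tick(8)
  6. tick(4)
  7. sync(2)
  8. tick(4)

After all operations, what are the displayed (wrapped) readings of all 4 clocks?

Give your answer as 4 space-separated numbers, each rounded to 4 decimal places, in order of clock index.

Answer: 28.0000 42.0000 39.0000 43.7500

Derivation:
After op 1 tick(3): ref=3.0000 raw=[2.4000 3.6000 6.0000 3.7500]
After op 2 tick(6): ref=9.0000 raw=[7.2000 10.8000 18.0000 11.2500]
After op 3 tick(10): ref=19.0000 raw=[15.2000 22.8000 38.0000 23.7500]
After op 4 sync(2): ref=19.0000 raw=[15.2000 22.8000 19.0000 23.7500]
After op 5 tick(8): ref=27.0000 raw=[21.6000 32.4000 35.0000 33.7500]
After op 6 tick(4): ref=31.0000 raw=[24.8000 37.2000 43.0000 38.7500]
After op 7 sync(2): ref=31.0000 raw=[24.8000 37.2000 31.0000 38.7500]
After op 8 tick(4): ref=35.0000 raw=[28.0000 42.0000 39.0000 43.7500]
Wrap final raw readings (mod 60): 28.0000 mod 60 = 28.0000; 42.0000 mod 60 = 42.0000; 39.0000 mod 60 = 39.0000; 43.7500 mod 60 = 43.7500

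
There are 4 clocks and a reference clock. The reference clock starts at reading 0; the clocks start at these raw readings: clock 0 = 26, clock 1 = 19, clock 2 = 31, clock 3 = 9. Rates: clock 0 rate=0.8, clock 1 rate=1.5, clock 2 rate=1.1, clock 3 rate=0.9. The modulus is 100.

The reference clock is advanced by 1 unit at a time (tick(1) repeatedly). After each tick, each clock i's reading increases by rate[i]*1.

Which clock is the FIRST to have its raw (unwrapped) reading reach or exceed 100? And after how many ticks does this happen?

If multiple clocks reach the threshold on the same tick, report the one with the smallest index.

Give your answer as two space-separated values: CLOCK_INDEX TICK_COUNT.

clock 0: start=26, rate=0.8, needs 100-26 = 74; ticks = ceil(74/0.8) = ceil(92.5000) = 93; reading at tick 93 = 26 + 0.8*93 = 100.4000
clock 1: start=19, rate=1.5, needs 100-19 = 81; ticks = ceil(81/1.5) = ceil(54.0000) = 54; reading at tick 54 = 19 + 1.5*54 = 100.0000
clock 2: start=31, rate=1.1, needs 100-31 = 69; ticks = ceil(69/1.1) = ceil(62.7273) = 63; reading at tick 63 = 31 + 1.1*63 = 100.3000
clock 3: start=9, rate=0.9, needs 100-9 = 91; ticks = ceil(91/0.9) = ceil(101.1111) = 102; reading at tick 102 = 9 + 0.9*102 = 100.8000
Minimum tick count = 54; winners = [1]; smallest index = 1

Answer: 1 54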